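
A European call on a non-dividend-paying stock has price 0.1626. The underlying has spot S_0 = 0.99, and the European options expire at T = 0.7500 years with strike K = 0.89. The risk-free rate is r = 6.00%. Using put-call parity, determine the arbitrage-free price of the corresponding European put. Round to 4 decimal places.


Answer: Put price = 0.0234

Derivation:
Put-call parity: C - P = S_0 * exp(-qT) - K * exp(-rT).
S_0 * exp(-qT) = 0.9900 * 1.00000000 = 0.99000000
K * exp(-rT) = 0.8900 * 0.95599748 = 0.85083776
P = C - S*exp(-qT) + K*exp(-rT)
P = 0.1626 - 0.99000000 + 0.85083776 = 0.0234


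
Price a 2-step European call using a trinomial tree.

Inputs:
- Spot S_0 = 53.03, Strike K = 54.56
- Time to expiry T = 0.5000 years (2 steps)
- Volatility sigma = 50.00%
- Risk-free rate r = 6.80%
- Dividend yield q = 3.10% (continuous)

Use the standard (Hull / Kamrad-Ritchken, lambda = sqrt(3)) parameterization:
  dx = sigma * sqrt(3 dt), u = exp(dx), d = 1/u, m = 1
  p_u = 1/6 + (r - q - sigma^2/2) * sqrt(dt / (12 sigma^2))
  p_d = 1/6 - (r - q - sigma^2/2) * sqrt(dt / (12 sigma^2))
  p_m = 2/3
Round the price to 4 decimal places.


dt = T/N = 0.250000; dx = sigma*sqrt(3*dt) = 0.433013
u = exp(dx) = 1.541896; d = 1/u = 0.648552
p_u = 0.141263, p_m = 0.666667, p_d = 0.192070
Discount per step: exp(-r*dt) = 0.983144
Stock lattice S(k, j) with j the centered position index:
  k=0: S(0,+0) = 53.0300
  k=1: S(1,-1) = 34.3927; S(1,+0) = 53.0300; S(1,+1) = 81.7667
  k=2: S(2,-2) = 22.3055; S(2,-1) = 34.3927; S(2,+0) = 53.0300; S(2,+1) = 81.7667; S(2,+2) = 126.0758
Terminal payoffs V(N, j) = max(S_T - K, 0):
  V(2,-2) = 0.000000; V(2,-1) = 0.000000; V(2,+0) = 0.000000; V(2,+1) = 27.206735; V(2,+2) = 71.515785
Backward induction: V(k, j) = exp(-r*dt) * [p_u * V(k+1, j+1) + p_m * V(k+1, j) + p_d * V(k+1, j-1)]
  V(1,-1) = exp(-r*dt) * [p_u*0.000000 + p_m*0.000000 + p_d*0.000000] = 0.000000
  V(1,+0) = exp(-r*dt) * [p_u*27.206735 + p_m*0.000000 + p_d*0.000000] = 3.778528
  V(1,+1) = exp(-r*dt) * [p_u*71.515785 + p_m*27.206735 + p_d*0.000000] = 27.764347
  V(0,+0) = exp(-r*dt) * [p_u*27.764347 + p_m*3.778528 + p_d*0.000000] = 6.332527

Answer: Price = V(0,0) = 6.3325


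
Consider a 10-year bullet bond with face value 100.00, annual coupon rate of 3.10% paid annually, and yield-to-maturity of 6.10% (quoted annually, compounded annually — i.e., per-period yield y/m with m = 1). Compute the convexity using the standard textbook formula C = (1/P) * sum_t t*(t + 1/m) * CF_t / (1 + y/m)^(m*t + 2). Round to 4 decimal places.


Coupon per period c = face * coupon_rate / m = 3.100000
Periods per year m = 1; per-period yield y/m = 0.061000
Number of cashflows N = 10
Cashflows (t years, CF_t, discount factor 1/(1+y/m)^(m*t), PV):
  t = 1.0000: CF_t = 3.100000, DF = 0.942507, PV = 2.921772
  t = 2.0000: CF_t = 3.100000, DF = 0.888320, PV = 2.753791
  t = 3.0000: CF_t = 3.100000, DF = 0.837247, PV = 2.595467
  t = 4.0000: CF_t = 3.100000, DF = 0.789112, PV = 2.446246
  t = 5.0000: CF_t = 3.100000, DF = 0.743743, PV = 2.305604
  t = 6.0000: CF_t = 3.100000, DF = 0.700983, PV = 2.173048
  t = 7.0000: CF_t = 3.100000, DF = 0.660682, PV = 2.048113
  t = 8.0000: CF_t = 3.100000, DF = 0.622697, PV = 1.930361
  t = 9.0000: CF_t = 3.100000, DF = 0.586897, PV = 1.819379
  t = 10.0000: CF_t = 103.100000, DF = 0.553154, PV = 57.030191
Price P = sum_t PV_t = 78.023974
Convexity numerator sum_t t*(t + 1/m) * CF_t / (1+y/m)^(m*t + 2):
  t = 1.0000: term = 5.190934
  t = 2.0000: term = 14.677477
  t = 3.0000: term = 27.667252
  t = 4.0000: term = 43.460967
  t = 5.0000: term = 61.443403
  t = 6.0000: term = 81.075178
  t = 7.0000: term = 101.885238
  t = 8.0000: term = 123.464002
  t = 9.0000: term = 145.457119
  t = 10.0000: term = 5572.713854
Convexity = (1/P) * sum = 6177.035425 / 78.023974 = 79.168429

Answer: Convexity = 79.1684


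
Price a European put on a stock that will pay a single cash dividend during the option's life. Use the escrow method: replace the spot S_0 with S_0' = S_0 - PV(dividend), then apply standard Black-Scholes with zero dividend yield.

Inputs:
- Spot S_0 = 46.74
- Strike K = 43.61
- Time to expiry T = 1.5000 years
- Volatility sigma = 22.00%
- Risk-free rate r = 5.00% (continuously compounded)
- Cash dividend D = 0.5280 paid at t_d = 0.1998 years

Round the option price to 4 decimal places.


PV(D) = D * exp(-r * t_d) = 0.5280 * 0.99005973 = 0.52275154
S_0' = S_0 - PV(D) = 46.7400 - 0.52275154 = 46.21724846
d1 = (ln(S_0'/K) + (r + sigma^2/2)*T) / (sigma*sqrt(T)) = 0.62857837
d2 = d1 - sigma*sqrt(T) = 0.35913450
exp(-rT) = 0.92774349
N(-d1) = 0.26481256; N(-d2) = 0.35974724
P = K * exp(-rT) * N(-d2) - S_0' * N(-d1) = 43.6100 * 0.92774349 * 0.35974724 - 46.21724846 * 0.26481256 = 2.3161

Answer: Price = 2.3161


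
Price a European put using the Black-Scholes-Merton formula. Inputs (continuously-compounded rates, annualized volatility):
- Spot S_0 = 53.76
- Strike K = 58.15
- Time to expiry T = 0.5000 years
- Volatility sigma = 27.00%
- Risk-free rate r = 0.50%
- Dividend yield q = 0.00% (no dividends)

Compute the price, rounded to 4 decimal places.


d1 = (ln(S/K) + (r - q + 0.5*sigma^2) * T) / (sigma * sqrt(T)) = -0.30259552
d2 = d1 - sigma * sqrt(T) = -0.49351435
exp(-rT) = 0.99750312; exp(-qT) = 1.00000000
P = K * exp(-rT) * N(-d2) - S_0 * exp(-qT) * N(-d1)
N(-d1) = 0.61890094; N(-d2) = 0.68917540
P = 58.1500 * 0.99750312 * 0.68917540 - 53.7600 * 1.00000000 * 0.61890094 = 6.7034

Answer: Price = 6.7034


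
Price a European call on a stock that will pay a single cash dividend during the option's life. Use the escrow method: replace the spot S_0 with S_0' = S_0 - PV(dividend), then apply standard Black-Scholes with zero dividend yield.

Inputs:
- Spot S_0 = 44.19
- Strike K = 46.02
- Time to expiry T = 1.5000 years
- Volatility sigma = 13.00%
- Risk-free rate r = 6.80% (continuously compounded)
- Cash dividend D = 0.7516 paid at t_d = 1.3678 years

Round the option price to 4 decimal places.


PV(D) = D * exp(-r * t_d) = 0.7516 * 0.91118402 = 0.68484591
S_0' = S_0 - PV(D) = 44.1900 - 0.68484591 = 43.50515409
d1 = (ln(S_0'/K) + (r + sigma^2/2)*T) / (sigma*sqrt(T)) = 0.36728737
d2 = d1 - sigma*sqrt(T) = 0.20807053
exp(-rT) = 0.90302955
N(d1) = 0.64329766; N(d2) = 0.58241305
C = S_0' * N(d1) - K * exp(-rT) * N(d2) = 43.50515409 * 0.64329766 - 46.0200 * 0.90302955 * 0.58241305 = 3.7832

Answer: Price = 3.7832


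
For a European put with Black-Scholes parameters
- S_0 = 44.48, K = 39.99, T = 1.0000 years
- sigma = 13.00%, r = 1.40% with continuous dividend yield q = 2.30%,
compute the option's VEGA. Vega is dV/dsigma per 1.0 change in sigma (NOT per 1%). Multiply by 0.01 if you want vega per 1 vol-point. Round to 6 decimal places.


Answer: Vega = 12.447891

Derivation:
d1 = 0.8143094391; d2 = 0.6843094391
phi(d1) = 0.2863648836; exp(-qT) = 0.9772624838; exp(-rT) = 0.9860975443
Vega = S * exp(-qT) * phi(d1) * sqrt(T) = 44.4800 * 0.9772624838 * 0.2863648836 * 1.0000000000 = 12.447891


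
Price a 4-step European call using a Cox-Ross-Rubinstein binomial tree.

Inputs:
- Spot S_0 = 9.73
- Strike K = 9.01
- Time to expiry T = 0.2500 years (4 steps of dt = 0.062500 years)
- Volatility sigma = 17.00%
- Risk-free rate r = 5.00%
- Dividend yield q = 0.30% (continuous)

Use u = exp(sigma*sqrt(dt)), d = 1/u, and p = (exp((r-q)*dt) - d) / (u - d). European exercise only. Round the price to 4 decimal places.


dt = T/N = 0.062500
u = exp(sigma*sqrt(dt)) = 1.043416; d = 1/u = 0.958390
p = (exp((r-q)*dt) - d) / (u - d) = 0.523976
Discount per step: exp(-r*dt) = 0.996880
Stock lattice S(k, i) with i counting down-moves:
  k=0: S(0,0) = 9.7300
  k=1: S(1,0) = 10.1524; S(1,1) = 9.3251
  k=2: S(2,0) = 10.5932; S(2,1) = 9.7300; S(2,2) = 8.9371
  k=3: S(3,0) = 11.0531; S(3,1) = 10.1524; S(3,2) = 9.3251; S(3,3) = 8.5653
  k=4: S(4,0) = 11.5330; S(4,1) = 10.5932; S(4,2) = 9.7300; S(4,3) = 8.9371; S(4,4) = 8.2089
Terminal payoffs V(N, i) = max(S_T - K, 0):
  V(4,0) = 2.523016; V(4,1) = 1.583217; V(4,2) = 0.720000; V(4,3) = 0.000000; V(4,4) = 0.000000
Backward induction: V(k, i) = exp(-r*dt) * [p * V(k+1, i) + (1-p) * V(k+1, i+1)].
  V(3,0) = exp(-r*dt) * [p*2.523016 + (1-p)*1.583217] = 2.069173
  V(3,1) = exp(-r*dt) * [p*1.583217 + (1-p)*0.720000] = 1.168647
  V(3,2) = exp(-r*dt) * [p*0.720000 + (1-p)*0.000000] = 0.376085
  V(3,3) = exp(-r*dt) * [p*0.000000 + (1-p)*0.000000] = 0.000000
  V(2,0) = exp(-r*dt) * [p*2.069173 + (1-p)*1.168647] = 1.635382
  V(2,1) = exp(-r*dt) * [p*1.168647 + (1-p)*0.376085] = 0.788899
  V(2,2) = exp(-r*dt) * [p*0.376085 + (1-p)*0.000000] = 0.196445
  V(1,0) = exp(-r*dt) * [p*1.635382 + (1-p)*0.788899] = 1.228591
  V(1,1) = exp(-r*dt) * [p*0.788899 + (1-p)*0.196445] = 0.505295
  V(0,0) = exp(-r*dt) * [p*1.228591 + (1-p)*0.505295] = 0.881525

Answer: Price = V(0,0) = 0.8815


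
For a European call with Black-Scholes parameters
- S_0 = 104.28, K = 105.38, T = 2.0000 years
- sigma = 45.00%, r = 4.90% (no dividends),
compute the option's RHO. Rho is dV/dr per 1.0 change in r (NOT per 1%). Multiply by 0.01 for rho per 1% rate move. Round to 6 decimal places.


d1 = 0.4557016030; d2 = -0.1806945001
phi(d1) = 0.3595972914; exp(-qT) = 1.0000000000; exp(-rT) = 0.9066489038
N(d2) = 0.4283036880
Rho = K*T*exp(-rT)*N(d2) = 105.3800 * 2.0000 * 0.9066489038 * 0.4283036880 = 81.842549

Answer: Rho = 81.842549


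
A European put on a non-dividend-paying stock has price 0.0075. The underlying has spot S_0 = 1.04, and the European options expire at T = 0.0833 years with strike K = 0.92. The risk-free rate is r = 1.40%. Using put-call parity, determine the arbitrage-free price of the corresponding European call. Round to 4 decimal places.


Put-call parity: C - P = S_0 * exp(-qT) - K * exp(-rT).
S_0 * exp(-qT) = 1.0400 * 1.00000000 = 1.04000000
K * exp(-rT) = 0.9200 * 0.99883448 = 0.91892772
C = P + S*exp(-qT) - K*exp(-rT)
C = 0.0075 + 1.04000000 - 0.91892772 = 0.1286

Answer: Call price = 0.1286


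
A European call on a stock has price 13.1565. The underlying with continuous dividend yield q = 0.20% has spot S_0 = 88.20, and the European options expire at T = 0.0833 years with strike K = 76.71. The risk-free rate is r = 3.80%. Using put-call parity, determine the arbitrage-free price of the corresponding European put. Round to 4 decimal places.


Answer: Put price = 1.4388

Derivation:
Put-call parity: C - P = S_0 * exp(-qT) - K * exp(-rT).
S_0 * exp(-qT) = 88.2000 * 0.99983341 = 88.18530710
K * exp(-rT) = 76.7100 * 0.99683960 = 76.46756607
P = C - S*exp(-qT) + K*exp(-rT)
P = 13.1565 - 88.18530710 + 76.46756607 = 1.4388


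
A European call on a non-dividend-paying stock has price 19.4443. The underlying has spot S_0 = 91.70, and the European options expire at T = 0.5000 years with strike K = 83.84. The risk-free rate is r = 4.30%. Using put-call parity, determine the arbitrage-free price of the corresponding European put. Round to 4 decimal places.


Answer: Put price = 9.8010

Derivation:
Put-call parity: C - P = S_0 * exp(-qT) - K * exp(-rT).
S_0 * exp(-qT) = 91.7000 * 1.00000000 = 91.70000000
K * exp(-rT) = 83.8400 * 0.97872948 = 82.05667939
P = C - S*exp(-qT) + K*exp(-rT)
P = 19.4443 - 91.70000000 + 82.05667939 = 9.8010


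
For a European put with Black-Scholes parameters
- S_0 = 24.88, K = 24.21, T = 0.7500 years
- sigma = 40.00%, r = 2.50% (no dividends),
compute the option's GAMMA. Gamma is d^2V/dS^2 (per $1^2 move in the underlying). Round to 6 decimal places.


d1 = 0.3061356412; d2 = -0.0402745203
phi(d1) = 0.3806792779; exp(-qT) = 1.0000000000; exp(-rT) = 0.9814246877
Gamma = exp(-qT) * phi(d1) / (S * sigma * sqrt(T)) = 1.0000000000 * 0.3806792779 / (24.8800 * 0.4000 * 0.8660254038) = 0.044169

Answer: Gamma = 0.044169


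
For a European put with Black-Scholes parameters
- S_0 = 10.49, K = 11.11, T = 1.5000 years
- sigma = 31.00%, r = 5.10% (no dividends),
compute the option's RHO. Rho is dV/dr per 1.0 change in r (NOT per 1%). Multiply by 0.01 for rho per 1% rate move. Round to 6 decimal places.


d1 = 0.2400811237; d2 = -0.1395897864
phi(d1) = 0.3876090671; exp(-qT) = 1.0000000000; exp(-rT) = 0.9263529143
N(-d2) = 0.5555079446
Rho = -K*T*exp(-rT)*N(-d2) = -11.1100 * 1.5000 * 0.9263529143 * 0.5555079446 = -8.575749

Answer: Rho = -8.575749


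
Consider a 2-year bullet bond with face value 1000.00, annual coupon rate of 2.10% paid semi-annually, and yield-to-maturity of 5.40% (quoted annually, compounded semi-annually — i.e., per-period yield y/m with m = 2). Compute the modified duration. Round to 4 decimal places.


Answer: Modified duration = 1.9161

Derivation:
Coupon per period c = face * coupon_rate / m = 10.500000
Periods per year m = 2; per-period yield y/m = 0.027000
Number of cashflows N = 4
Cashflows (t years, CF_t, discount factor 1/(1+y/m)^(m*t), PV):
  t = 0.5000: CF_t = 10.500000, DF = 0.973710, PV = 10.223953
  t = 1.0000: CF_t = 10.500000, DF = 0.948111, PV = 9.955164
  t = 1.5000: CF_t = 10.500000, DF = 0.923185, PV = 9.693441
  t = 2.0000: CF_t = 1010.500000, DF = 0.898914, PV = 908.352767
Price P = sum_t PV_t = 938.225325
First compute Macaulay numerator sum_t t * PV_t:
  t * PV_t at t = 0.5000: 5.111977
  t * PV_t at t = 1.0000: 9.955164
  t * PV_t at t = 1.5000: 14.540161
  t * PV_t at t = 2.0000: 1816.705534
Macaulay duration D = 1846.312836 / 938.225325 = 1.967878
Modified duration = D / (1 + y/m) = 1.967878 / (1 + 0.027000) = 1.916142


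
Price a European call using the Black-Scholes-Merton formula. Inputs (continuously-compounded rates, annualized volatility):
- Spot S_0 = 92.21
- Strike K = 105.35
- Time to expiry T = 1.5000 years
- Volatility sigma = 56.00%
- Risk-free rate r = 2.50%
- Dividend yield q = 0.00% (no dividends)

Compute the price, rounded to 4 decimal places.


d1 = (ln(S/K) + (r - q + 0.5*sigma^2) * T) / (sigma * sqrt(T)) = 0.20336662
d2 = d1 - sigma * sqrt(T) = -0.48249051
exp(-rT) = 0.96319442; exp(-qT) = 1.00000000
C = S_0 * exp(-qT) * N(d1) - K * exp(-rT) * N(d2)
N(d1) = 0.58057576; N(d2) = 0.31472877
C = 92.2100 * 1.00000000 * 0.58057576 - 105.3500 * 0.96319442 * 0.31472877 = 21.5986

Answer: Price = 21.5986


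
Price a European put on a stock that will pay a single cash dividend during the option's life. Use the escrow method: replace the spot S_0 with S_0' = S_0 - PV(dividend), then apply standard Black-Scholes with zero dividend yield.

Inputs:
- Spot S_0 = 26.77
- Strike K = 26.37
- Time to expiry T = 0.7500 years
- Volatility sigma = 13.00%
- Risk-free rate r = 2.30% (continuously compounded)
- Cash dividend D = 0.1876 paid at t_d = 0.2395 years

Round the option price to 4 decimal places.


Answer: Price = 0.8758

Derivation:
PV(D) = D * exp(-r * t_d) = 0.1876 * 0.99450664 = 0.18656945
S_0' = S_0 - PV(D) = 26.7700 - 0.18656945 = 26.58343055
d1 = (ln(S_0'/K) + (r + sigma^2/2)*T) / (sigma*sqrt(T)) = 0.28111282
d2 = d1 - sigma*sqrt(T) = 0.16852952
exp(-rT) = 0.98289793
N(-d1) = 0.38931193; N(-d2) = 0.43308336
P = K * exp(-rT) * N(-d2) - S_0' * N(-d1) = 26.3700 * 0.98289793 * 0.43308336 - 26.58343055 * 0.38931193 = 0.8758


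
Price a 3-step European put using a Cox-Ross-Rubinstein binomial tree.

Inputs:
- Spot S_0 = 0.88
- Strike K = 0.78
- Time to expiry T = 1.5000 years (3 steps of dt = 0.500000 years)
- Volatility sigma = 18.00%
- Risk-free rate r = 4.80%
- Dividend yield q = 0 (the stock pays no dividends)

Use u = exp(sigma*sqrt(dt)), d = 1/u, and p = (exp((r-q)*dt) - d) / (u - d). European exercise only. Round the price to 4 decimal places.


dt = T/N = 0.500000
u = exp(sigma*sqrt(dt)) = 1.135734; d = 1/u = 0.880488
p = (exp((r-q)*dt) - d) / (u - d) = 0.563387
Discount per step: exp(-r*dt) = 0.976286
Stock lattice S(k, i) with i counting down-moves:
  k=0: S(0,0) = 0.8800
  k=1: S(1,0) = 0.9994; S(1,1) = 0.7748
  k=2: S(2,0) = 1.1351; S(2,1) = 0.8800; S(2,2) = 0.6822
  k=3: S(3,0) = 1.2892; S(3,1) = 0.9994; S(3,2) = 0.7748; S(3,3) = 0.6007
Terminal payoffs V(N, i) = max(K - S_T, 0):
  V(3,0) = 0.000000; V(3,1) = 0.000000; V(3,2) = 0.005171; V(3,3) = 0.179307
Backward induction: V(k, i) = exp(-r*dt) * [p * V(k+1, i) + (1-p) * V(k+1, i+1)].
  V(2,0) = exp(-r*dt) * [p*0.000000 + (1-p)*0.000000] = 0.000000
  V(2,1) = exp(-r*dt) * [p*0.000000 + (1-p)*0.005171] = 0.002204
  V(2,2) = exp(-r*dt) * [p*0.005171 + (1-p)*0.179307] = 0.079275
  V(1,0) = exp(-r*dt) * [p*0.000000 + (1-p)*0.002204] = 0.000940
  V(1,1) = exp(-r*dt) * [p*0.002204 + (1-p)*0.079275] = 0.035004
  V(0,0) = exp(-r*dt) * [p*0.000940 + (1-p)*0.035004] = 0.015438

Answer: Price = V(0,0) = 0.0154


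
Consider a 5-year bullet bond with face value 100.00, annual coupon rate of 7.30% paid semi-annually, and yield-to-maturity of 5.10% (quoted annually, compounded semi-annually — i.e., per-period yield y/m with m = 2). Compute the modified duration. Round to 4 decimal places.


Coupon per period c = face * coupon_rate / m = 3.650000
Periods per year m = 2; per-period yield y/m = 0.025500
Number of cashflows N = 10
Cashflows (t years, CF_t, discount factor 1/(1+y/m)^(m*t), PV):
  t = 0.5000: CF_t = 3.650000, DF = 0.975134, PV = 3.559239
  t = 1.0000: CF_t = 3.650000, DF = 0.950886, PV = 3.470736
  t = 1.5000: CF_t = 3.650000, DF = 0.927242, PV = 3.384433
  t = 2.0000: CF_t = 3.650000, DF = 0.904185, PV = 3.300276
  t = 2.5000: CF_t = 3.650000, DF = 0.881702, PV = 3.218211
  t = 3.0000: CF_t = 3.650000, DF = 0.859777, PV = 3.138187
  t = 3.5000: CF_t = 3.650000, DF = 0.838398, PV = 3.060153
  t = 4.0000: CF_t = 3.650000, DF = 0.817551, PV = 2.984060
  t = 4.5000: CF_t = 3.650000, DF = 0.797222, PV = 2.909859
  t = 5.0000: CF_t = 103.650000, DF = 0.777398, PV = 80.577290
Price P = sum_t PV_t = 109.602444
First compute Macaulay numerator sum_t t * PV_t:
  t * PV_t at t = 0.5000: 1.779620
  t * PV_t at t = 1.0000: 3.470736
  t * PV_t at t = 1.5000: 5.076649
  t * PV_t at t = 2.0000: 6.600551
  t * PV_t at t = 2.5000: 8.045528
  t * PV_t at t = 3.0000: 9.414562
  t * PV_t at t = 3.5000: 10.710537
  t * PV_t at t = 4.0000: 11.936240
  t * PV_t at t = 4.5000: 13.094364
  t * PV_t at t = 5.0000: 402.886452
Macaulay duration D = 473.015239 / 109.602444 = 4.315736
Modified duration = D / (1 + y/m) = 4.315736 / (1 + 0.025500) = 4.208421

Answer: Modified duration = 4.2084


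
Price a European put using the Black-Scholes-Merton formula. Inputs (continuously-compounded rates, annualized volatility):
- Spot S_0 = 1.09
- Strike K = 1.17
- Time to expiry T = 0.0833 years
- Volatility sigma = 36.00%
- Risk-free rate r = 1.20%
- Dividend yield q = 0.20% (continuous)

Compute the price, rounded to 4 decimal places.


Answer: Price = 0.0965

Derivation:
d1 = (ln(S/K) + (r - q + 0.5*sigma^2) * T) / (sigma * sqrt(T)) = -0.62169207
d2 = d1 - sigma * sqrt(T) = -0.72559434
exp(-rT) = 0.99900090; exp(-qT) = 0.99983341
P = K * exp(-rT) * N(-d2) - S_0 * exp(-qT) * N(-d1)
N(-d1) = 0.73292782; N(-d2) = 0.76595625
P = 1.1700 * 0.99900090 * 0.76595625 - 1.0900 * 0.99983341 * 0.73292782 = 0.0965


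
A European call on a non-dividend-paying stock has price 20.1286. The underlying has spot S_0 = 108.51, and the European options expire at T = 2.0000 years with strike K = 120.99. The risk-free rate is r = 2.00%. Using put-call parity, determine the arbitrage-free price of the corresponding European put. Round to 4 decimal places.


Answer: Put price = 27.8645

Derivation:
Put-call parity: C - P = S_0 * exp(-qT) - K * exp(-rT).
S_0 * exp(-qT) = 108.5100 * 1.00000000 = 108.51000000
K * exp(-rT) = 120.9900 * 0.96078944 = 116.24591424
P = C - S*exp(-qT) + K*exp(-rT)
P = 20.1286 - 108.51000000 + 116.24591424 = 27.8645


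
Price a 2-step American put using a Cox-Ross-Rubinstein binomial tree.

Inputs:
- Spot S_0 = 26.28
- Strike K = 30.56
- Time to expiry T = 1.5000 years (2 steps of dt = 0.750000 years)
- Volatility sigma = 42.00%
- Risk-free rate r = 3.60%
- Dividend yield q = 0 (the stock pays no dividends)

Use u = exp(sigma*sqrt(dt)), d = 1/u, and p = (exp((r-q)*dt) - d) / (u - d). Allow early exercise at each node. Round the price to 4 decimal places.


dt = T/N = 0.750000
u = exp(sigma*sqrt(dt)) = 1.438687; d = 1/u = 0.695078
p = (exp((r-q)*dt) - d) / (u - d) = 0.446861
Discount per step: exp(-r*dt) = 0.973361
Stock lattice S(k, i) with i counting down-moves:
  k=0: S(0,0) = 26.2800
  k=1: S(1,0) = 37.8087; S(1,1) = 18.2667
  k=2: S(2,0) = 54.3949; S(2,1) = 26.2800; S(2,2) = 12.6968
Terminal payoffs V(N, i) = max(K - S_T, 0):
  V(2,0) = 0.000000; V(2,1) = 4.280000; V(2,2) = 17.863240
Backward induction: V(k, i) = exp(-r*dt) * [p * V(k+1, i) + (1-p) * V(k+1, i+1)]; then take max(V_cont, immediate exercise) for American.
  V(1,0) = exp(-r*dt) * [p*0.000000 + (1-p)*4.280000] = 2.304370; exercise = 0.000000; V(1,0) = max -> 2.304370
  V(1,1) = exp(-r*dt) * [p*4.280000 + (1-p)*17.863240] = 11.479260; exercise = 12.293340; V(1,1) = max -> 12.293340
  V(0,0) = exp(-r*dt) * [p*2.304370 + (1-p)*12.293340] = 7.621088; exercise = 4.280000; V(0,0) = max -> 7.621088

Answer: Price = V(0,0) = 7.6211


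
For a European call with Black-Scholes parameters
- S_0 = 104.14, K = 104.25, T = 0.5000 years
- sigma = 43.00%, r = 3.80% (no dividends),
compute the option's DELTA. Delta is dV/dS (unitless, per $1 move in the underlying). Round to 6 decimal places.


Answer: Delta = 0.583574

Derivation:
d1 = 0.2110443629; d2 = -0.0930115530
phi(d1) = 0.3901560878; exp(-qT) = 1.0000000000; exp(-rT) = 0.9811793622
N(d1) = 0.5835736729
Delta = exp(-qT) * N(d1) = 1.0000000000 * 0.5835736729 = 0.583574


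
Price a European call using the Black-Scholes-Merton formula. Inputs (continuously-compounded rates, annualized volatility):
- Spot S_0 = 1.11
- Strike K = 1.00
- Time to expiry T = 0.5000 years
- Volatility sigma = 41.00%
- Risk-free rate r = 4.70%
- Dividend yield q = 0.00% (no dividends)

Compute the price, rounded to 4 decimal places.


d1 = (ln(S/K) + (r - q + 0.5*sigma^2) * T) / (sigma * sqrt(T)) = 0.58598462
d2 = d1 - sigma * sqrt(T) = 0.29607084
exp(-rT) = 0.97677397; exp(-qT) = 1.00000000
C = S_0 * exp(-qT) * N(d1) - K * exp(-rT) * N(d2)
N(d1) = 0.72105707; N(d2) = 0.61641201
C = 1.1100 * 1.00000000 * 0.72105707 - 1.0000 * 0.97677397 * 0.61641201 = 0.1983

Answer: Price = 0.1983


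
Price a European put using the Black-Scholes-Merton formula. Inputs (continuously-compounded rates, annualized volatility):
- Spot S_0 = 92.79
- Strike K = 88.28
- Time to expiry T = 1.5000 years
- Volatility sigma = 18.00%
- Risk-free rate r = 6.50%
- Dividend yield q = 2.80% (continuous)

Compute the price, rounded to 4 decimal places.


Answer: Price = 3.7983

Derivation:
d1 = (ln(S/K) + (r - q + 0.5*sigma^2) * T) / (sigma * sqrt(T)) = 0.58799227
d2 = d1 - sigma * sqrt(T) = 0.36753820
exp(-rT) = 0.90710234; exp(-qT) = 0.95886978
P = K * exp(-rT) * N(-d2) - S_0 * exp(-qT) * N(-d1)
N(-d1) = 0.27826874; N(-d2) = 0.35660880
P = 88.2800 * 0.90710234 * 0.35660880 - 92.7900 * 0.95886978 * 0.27826874 = 3.7983


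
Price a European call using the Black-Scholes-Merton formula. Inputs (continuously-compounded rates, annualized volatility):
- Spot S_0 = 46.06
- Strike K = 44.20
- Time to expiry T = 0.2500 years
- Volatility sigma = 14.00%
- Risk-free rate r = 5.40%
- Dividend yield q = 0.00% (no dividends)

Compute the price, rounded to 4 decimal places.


d1 = (ln(S/K) + (r - q + 0.5*sigma^2) * T) / (sigma * sqrt(T)) = 0.81671579
d2 = d1 - sigma * sqrt(T) = 0.74671579
exp(-rT) = 0.98659072; exp(-qT) = 1.00000000
C = S_0 * exp(-qT) * N(d1) - K * exp(-rT) * N(d2)
N(d1) = 0.79295457; N(d2) = 0.77238243
C = 46.0600 * 1.00000000 * 0.79295457 - 44.2000 * 0.98659072 * 0.77238243 = 2.8420

Answer: Price = 2.8420


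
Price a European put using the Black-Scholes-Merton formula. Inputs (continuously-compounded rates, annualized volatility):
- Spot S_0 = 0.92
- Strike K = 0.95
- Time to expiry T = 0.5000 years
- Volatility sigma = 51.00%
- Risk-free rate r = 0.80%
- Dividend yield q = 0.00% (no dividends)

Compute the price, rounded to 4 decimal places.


d1 = (ln(S/K) + (r - q + 0.5*sigma^2) * T) / (sigma * sqrt(T)) = 0.10242424
d2 = d1 - sigma * sqrt(T) = -0.25820022
exp(-rT) = 0.99600799; exp(-qT) = 1.00000000
P = K * exp(-rT) * N(-d2) - S_0 * exp(-qT) * N(-d1)
N(-d1) = 0.45920997; N(-d2) = 0.60187381
P = 0.9500 * 0.99600799 * 0.60187381 - 0.9200 * 1.00000000 * 0.45920997 = 0.1470

Answer: Price = 0.1470


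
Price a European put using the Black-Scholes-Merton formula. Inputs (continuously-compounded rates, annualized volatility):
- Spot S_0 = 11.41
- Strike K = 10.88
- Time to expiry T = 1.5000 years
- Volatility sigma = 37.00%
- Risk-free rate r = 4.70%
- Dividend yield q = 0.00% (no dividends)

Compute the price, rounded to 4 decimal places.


d1 = (ln(S/K) + (r - q + 0.5*sigma^2) * T) / (sigma * sqrt(T)) = 0.48711507
d2 = d1 - sigma * sqrt(T) = 0.03395947
exp(-rT) = 0.93192774; exp(-qT) = 1.00000000
P = K * exp(-rT) * N(-d2) - S_0 * exp(-qT) * N(-d1)
N(-d1) = 0.31308839; N(-d2) = 0.48645474
P = 10.8800 * 0.93192774 * 0.48645474 - 11.4100 * 1.00000000 * 0.31308839 = 1.3600

Answer: Price = 1.3600


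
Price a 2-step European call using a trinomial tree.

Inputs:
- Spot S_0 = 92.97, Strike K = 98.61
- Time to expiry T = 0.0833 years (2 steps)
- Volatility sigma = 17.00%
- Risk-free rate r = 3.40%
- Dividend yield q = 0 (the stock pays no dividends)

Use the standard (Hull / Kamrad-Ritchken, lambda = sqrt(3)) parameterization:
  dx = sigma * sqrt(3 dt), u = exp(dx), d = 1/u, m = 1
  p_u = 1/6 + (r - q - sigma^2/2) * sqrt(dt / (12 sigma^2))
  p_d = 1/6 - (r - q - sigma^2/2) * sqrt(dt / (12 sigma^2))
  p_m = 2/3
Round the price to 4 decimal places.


Answer: Price = V(0,0) = 0.2142

Derivation:
dt = T/N = 0.041650; dx = sigma*sqrt(3*dt) = 0.060092
u = exp(dx) = 1.061934; d = 1/u = 0.941678
p_u = 0.173442, p_m = 0.666667, p_d = 0.159892
Discount per step: exp(-r*dt) = 0.998585
Stock lattice S(k, j) with j the centered position index:
  k=0: S(0,+0) = 92.9700
  k=1: S(1,-1) = 87.5478; S(1,+0) = 92.9700; S(1,+1) = 98.7280
  k=2: S(2,-2) = 82.4418; S(2,-1) = 87.5478; S(2,+0) = 92.9700; S(2,+1) = 98.7280; S(2,+2) = 104.8427
Terminal payoffs V(N, j) = max(S_T - K, 0):
  V(2,-2) = 0.000000; V(2,-1) = 0.000000; V(2,+0) = 0.000000; V(2,+1) = 0.118032; V(2,+2) = 6.232683
Backward induction: V(k, j) = exp(-r*dt) * [p_u * V(k+1, j+1) + p_m * V(k+1, j) + p_d * V(k+1, j-1)]
  V(1,-1) = exp(-r*dt) * [p_u*0.000000 + p_m*0.000000 + p_d*0.000000] = 0.000000
  V(1,+0) = exp(-r*dt) * [p_u*0.118032 + p_m*0.000000 + p_d*0.000000] = 0.020443
  V(1,+1) = exp(-r*dt) * [p_u*6.232683 + p_m*0.118032 + p_d*0.000000] = 1.158054
  V(0,+0) = exp(-r*dt) * [p_u*1.158054 + p_m*0.020443 + p_d*0.000000] = 0.214180


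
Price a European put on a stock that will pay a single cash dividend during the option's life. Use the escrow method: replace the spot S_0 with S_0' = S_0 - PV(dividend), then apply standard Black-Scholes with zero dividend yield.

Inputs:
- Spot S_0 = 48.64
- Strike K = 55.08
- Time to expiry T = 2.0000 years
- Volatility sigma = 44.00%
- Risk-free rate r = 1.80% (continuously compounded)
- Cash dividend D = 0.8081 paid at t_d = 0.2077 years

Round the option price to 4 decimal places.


PV(D) = D * exp(-r * t_d) = 0.8081 * 0.99626838 = 0.80508448
S_0' = S_0 - PV(D) = 48.6400 - 0.80508448 = 47.83491552
d1 = (ln(S_0'/K) + (r + sigma^2/2)*T) / (sigma*sqrt(T)) = 0.14233601
d2 = d1 - sigma*sqrt(T) = -0.47991795
exp(-rT) = 0.96464029
N(-d1) = 0.44340730; N(-d2) = 0.68435713
P = K * exp(-rT) * N(-d2) - S_0' * N(-d1) = 55.0800 * 0.96464029 * 0.68435713 - 47.83491552 * 0.44340730 = 15.1512

Answer: Price = 15.1512


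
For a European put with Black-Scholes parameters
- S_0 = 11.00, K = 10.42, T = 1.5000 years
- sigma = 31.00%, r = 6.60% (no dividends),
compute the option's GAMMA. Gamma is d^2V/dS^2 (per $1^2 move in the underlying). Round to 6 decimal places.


d1 = 0.5932591370; d2 = 0.2135882268
phi(d1) = 0.3345674635; exp(-qT) = 1.0000000000; exp(-rT) = 0.9057427080
Gamma = exp(-qT) * phi(d1) / (S * sigma * sqrt(T)) = 1.0000000000 * 0.3345674635 / (11.0000 * 0.3100 * 1.2247448714) = 0.080109

Answer: Gamma = 0.080109


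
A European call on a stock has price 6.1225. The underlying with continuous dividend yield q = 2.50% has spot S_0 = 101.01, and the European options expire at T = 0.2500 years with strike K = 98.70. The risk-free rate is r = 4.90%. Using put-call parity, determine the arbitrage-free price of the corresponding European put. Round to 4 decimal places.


Answer: Put price = 3.2401

Derivation:
Put-call parity: C - P = S_0 * exp(-qT) - K * exp(-rT).
S_0 * exp(-qT) = 101.0100 * 0.99376949 = 100.38065625
K * exp(-rT) = 98.7000 * 0.98782473 = 97.49830044
P = C - S*exp(-qT) + K*exp(-rT)
P = 6.1225 - 100.38065625 + 97.49830044 = 3.2401


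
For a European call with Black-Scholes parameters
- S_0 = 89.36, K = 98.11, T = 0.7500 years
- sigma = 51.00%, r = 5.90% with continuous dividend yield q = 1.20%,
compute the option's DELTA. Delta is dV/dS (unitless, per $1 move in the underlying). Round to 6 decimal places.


Answer: Delta = 0.530717

Derivation:
d1 = 0.0891414248; d2 = -0.3525315311
phi(d1) = 0.3973603887; exp(-qT) = 0.9910403788; exp(-rT) = 0.9567147489
N(d1) = 0.5355152419
Delta = exp(-qT) * N(d1) = 0.9910403788 * 0.5355152419 = 0.530717


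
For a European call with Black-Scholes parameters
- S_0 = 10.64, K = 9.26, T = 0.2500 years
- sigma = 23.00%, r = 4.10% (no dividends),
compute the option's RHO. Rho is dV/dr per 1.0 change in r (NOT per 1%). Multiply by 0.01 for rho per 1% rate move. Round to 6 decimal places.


Answer: Rho = 2.044926

Derivation:
d1 = 1.3545994370; d2 = 1.2395994370
phi(d1) = 0.1593888682; exp(-qT) = 1.0000000000; exp(-rT) = 0.9898023522
N(d2) = 0.8924382055
Rho = K*T*exp(-rT)*N(d2) = 9.2600 * 0.2500 * 0.9898023522 * 0.8924382055 = 2.044926


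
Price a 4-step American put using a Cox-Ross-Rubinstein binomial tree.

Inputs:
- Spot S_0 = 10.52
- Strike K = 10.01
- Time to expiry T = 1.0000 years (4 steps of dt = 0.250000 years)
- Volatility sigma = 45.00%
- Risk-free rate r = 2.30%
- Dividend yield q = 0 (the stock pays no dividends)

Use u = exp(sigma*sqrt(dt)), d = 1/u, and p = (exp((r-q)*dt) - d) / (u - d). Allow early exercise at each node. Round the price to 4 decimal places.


dt = T/N = 0.250000
u = exp(sigma*sqrt(dt)) = 1.252323; d = 1/u = 0.798516
p = (exp((r-q)*dt) - d) / (u - d) = 0.456693
Discount per step: exp(-r*dt) = 0.994266
Stock lattice S(k, i) with i counting down-moves:
  k=0: S(0,0) = 10.5200
  k=1: S(1,0) = 13.1744; S(1,1) = 8.4004
  k=2: S(2,0) = 16.4986; S(2,1) = 10.5200; S(2,2) = 6.7078
  k=3: S(3,0) = 20.6616; S(3,1) = 13.1744; S(3,2) = 8.4004; S(3,3) = 5.3563
  k=4: S(4,0) = 25.8750; S(4,1) = 16.4986; S(4,2) = 10.5200; S(4,3) = 6.7078; S(4,4) = 4.2771
Terminal payoffs V(N, i) = max(K - S_T, 0):
  V(4,0) = 0.000000; V(4,1) = 0.000000; V(4,2) = 0.000000; V(4,3) = 3.302152; V(4,4) = 5.732887
Backward induction: V(k, i) = exp(-r*dt) * [p * V(k+1, i) + (1-p) * V(k+1, i+1)]; then take max(V_cont, immediate exercise) for American.
  V(3,0) = exp(-r*dt) * [p*0.000000 + (1-p)*0.000000] = 0.000000; exercise = 0.000000; V(3,0) = max -> 0.000000
  V(3,1) = exp(-r*dt) * [p*0.000000 + (1-p)*0.000000] = 0.000000; exercise = 0.000000; V(3,1) = max -> 0.000000
  V(3,2) = exp(-r*dt) * [p*0.000000 + (1-p)*3.302152] = 1.783795; exercise = 1.609609; V(3,2) = max -> 1.783795
  V(3,3) = exp(-r*dt) * [p*3.302152 + (1-p)*5.732887] = 4.596282; exercise = 4.653674; V(3,3) = max -> 4.653674
  V(2,0) = exp(-r*dt) * [p*0.000000 + (1-p)*0.000000] = 0.000000; exercise = 0.000000; V(2,0) = max -> 0.000000
  V(2,1) = exp(-r*dt) * [p*0.000000 + (1-p)*1.783795] = 0.963591; exercise = 0.000000; V(2,1) = max -> 0.963591
  V(2,2) = exp(-r*dt) * [p*1.783795 + (1-p)*4.653674] = 3.323853; exercise = 3.302152; V(2,2) = max -> 3.323853
  V(1,0) = exp(-r*dt) * [p*0.000000 + (1-p)*0.963591] = 0.520524; exercise = 0.000000; V(1,0) = max -> 0.520524
  V(1,1) = exp(-r*dt) * [p*0.963591 + (1-p)*3.323853] = 2.233060; exercise = 1.609609; V(1,1) = max -> 2.233060
  V(0,0) = exp(-r*dt) * [p*0.520524 + (1-p)*2.233060] = 1.442638; exercise = 0.000000; V(0,0) = max -> 1.442638

Answer: Price = V(0,0) = 1.4426


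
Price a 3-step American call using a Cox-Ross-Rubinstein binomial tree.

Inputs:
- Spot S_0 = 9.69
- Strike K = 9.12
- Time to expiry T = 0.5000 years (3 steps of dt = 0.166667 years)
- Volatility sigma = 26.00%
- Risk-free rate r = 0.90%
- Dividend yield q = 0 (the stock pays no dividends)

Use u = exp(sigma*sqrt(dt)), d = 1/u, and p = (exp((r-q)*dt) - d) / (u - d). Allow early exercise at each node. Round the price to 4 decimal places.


Answer: Price = V(0,0) = 1.0573

Derivation:
dt = T/N = 0.166667
u = exp(sigma*sqrt(dt)) = 1.111983; d = 1/u = 0.899295
p = (exp((r-q)*dt) - d) / (u - d) = 0.480547
Discount per step: exp(-r*dt) = 0.998501
Stock lattice S(k, i) with i counting down-moves:
  k=0: S(0,0) = 9.6900
  k=1: S(1,0) = 10.7751; S(1,1) = 8.7142
  k=2: S(2,0) = 11.9817; S(2,1) = 9.6900; S(2,2) = 7.8366
  k=3: S(3,0) = 13.3235; S(3,1) = 10.7751; S(3,2) = 8.7142; S(3,3) = 7.0474
Terminal payoffs V(N, i) = max(S_T - K, 0):
  V(3,0) = 4.203483; V(3,1) = 1.655111; V(3,2) = 0.000000; V(3,3) = 0.000000
Backward induction: V(k, i) = exp(-r*dt) * [p * V(k+1, i) + (1-p) * V(k+1, i+1)]; then take max(V_cont, immediate exercise) for American.
  V(2,0) = exp(-r*dt) * [p*4.203483 + (1-p)*1.655111] = 2.875406; exercise = 2.861737; V(2,0) = max -> 2.875406
  V(2,1) = exp(-r*dt) * [p*1.655111 + (1-p)*0.000000] = 0.794166; exercise = 0.570000; V(2,1) = max -> 0.794166
  V(2,2) = exp(-r*dt) * [p*0.000000 + (1-p)*0.000000] = 0.000000; exercise = 0.000000; V(2,2) = max -> 0.000000
  V(1,0) = exp(-r*dt) * [p*2.875406 + (1-p)*0.794166] = 1.791610; exercise = 1.655111; V(1,0) = max -> 1.791610
  V(1,1) = exp(-r*dt) * [p*0.794166 + (1-p)*0.000000] = 0.381062; exercise = 0.000000; V(1,1) = max -> 0.381062
  V(0,0) = exp(-r*dt) * [p*1.791610 + (1-p)*0.381062] = 1.057309; exercise = 0.570000; V(0,0) = max -> 1.057309


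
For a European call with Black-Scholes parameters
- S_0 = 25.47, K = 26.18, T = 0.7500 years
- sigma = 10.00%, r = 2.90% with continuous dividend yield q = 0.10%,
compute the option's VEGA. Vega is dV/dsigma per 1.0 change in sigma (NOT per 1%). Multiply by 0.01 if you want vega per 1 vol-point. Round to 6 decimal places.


d1 = -0.0316904271; d2 = -0.1182929675
phi(d1) = 0.3987420052; exp(-qT) = 0.9992502812; exp(-rT) = 0.9784848257
Vega = S * exp(-qT) * phi(d1) * sqrt(T) = 25.4700 * 0.9992502812 * 0.3987420052 * 0.8660254038 = 8.788724

Answer: Vega = 8.788724


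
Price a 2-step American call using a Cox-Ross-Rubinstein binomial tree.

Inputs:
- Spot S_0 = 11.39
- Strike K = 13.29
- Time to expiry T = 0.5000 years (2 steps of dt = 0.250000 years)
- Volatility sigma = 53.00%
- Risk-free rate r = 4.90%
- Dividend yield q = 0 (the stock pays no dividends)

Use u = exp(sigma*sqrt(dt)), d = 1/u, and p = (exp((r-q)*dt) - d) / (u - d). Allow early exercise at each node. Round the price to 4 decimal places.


Answer: Price = V(0,0) = 1.2358

Derivation:
dt = T/N = 0.250000
u = exp(sigma*sqrt(dt)) = 1.303431; d = 1/u = 0.767206
p = (exp((r-q)*dt) - d) / (u - d) = 0.457120
Discount per step: exp(-r*dt) = 0.987825
Stock lattice S(k, i) with i counting down-moves:
  k=0: S(0,0) = 11.3900
  k=1: S(1,0) = 14.8461; S(1,1) = 8.7385
  k=2: S(2,0) = 19.3508; S(2,1) = 11.3900; S(2,2) = 6.7042
Terminal payoffs V(N, i) = max(S_T - K, 0):
  V(2,0) = 6.060839; V(2,1) = 0.000000; V(2,2) = 0.000000
Backward induction: V(k, i) = exp(-r*dt) * [p * V(k+1, i) + (1-p) * V(k+1, i+1)]; then take max(V_cont, immediate exercise) for American.
  V(1,0) = exp(-r*dt) * [p*6.060839 + (1-p)*0.000000] = 2.736801; exercise = 1.556079; V(1,0) = max -> 2.736801
  V(1,1) = exp(-r*dt) * [p*0.000000 + (1-p)*0.000000] = 0.000000; exercise = 0.000000; V(1,1) = max -> 0.000000
  V(0,0) = exp(-r*dt) * [p*2.736801 + (1-p)*0.000000] = 1.235816; exercise = 0.000000; V(0,0) = max -> 1.235816


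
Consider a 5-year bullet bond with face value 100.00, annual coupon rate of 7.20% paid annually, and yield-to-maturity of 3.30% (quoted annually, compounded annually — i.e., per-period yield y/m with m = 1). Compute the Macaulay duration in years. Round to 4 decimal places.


Coupon per period c = face * coupon_rate / m = 7.200000
Periods per year m = 1; per-period yield y/m = 0.033000
Number of cashflows N = 5
Cashflows (t years, CF_t, discount factor 1/(1+y/m)^(m*t), PV):
  t = 1.0000: CF_t = 7.200000, DF = 0.968054, PV = 6.969990
  t = 2.0000: CF_t = 7.200000, DF = 0.937129, PV = 6.747328
  t = 3.0000: CF_t = 7.200000, DF = 0.907192, PV = 6.531780
  t = 4.0000: CF_t = 7.200000, DF = 0.878211, PV = 6.323117
  t = 5.0000: CF_t = 107.200000, DF = 0.850156, PV = 91.136675
Price P = sum_t PV_t = 117.708890
Macaulay numerator sum_t t * PV_t:
  t * PV_t at t = 1.0000: 6.969990
  t * PV_t at t = 2.0000: 13.494657
  t * PV_t at t = 3.0000: 19.595339
  t * PV_t at t = 4.0000: 25.292468
  t * PV_t at t = 5.0000: 455.683373
Macaulay duration D = (sum_t t * PV_t) / P = 521.035827 / 117.708890 = 4.426478

Answer: Macaulay duration = 4.4265 years


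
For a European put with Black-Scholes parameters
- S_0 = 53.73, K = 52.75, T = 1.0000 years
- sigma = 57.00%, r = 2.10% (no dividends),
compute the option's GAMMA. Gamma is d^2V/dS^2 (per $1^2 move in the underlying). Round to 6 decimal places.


Answer: Gamma = 0.012234

Derivation:
d1 = 0.3541363726; d2 = -0.2158636274
phi(d1) = 0.3746942877; exp(-qT) = 1.0000000000; exp(-rT) = 0.9792189646
Gamma = exp(-qT) * phi(d1) / (S * sigma * sqrt(T)) = 1.0000000000 * 0.3746942877 / (53.7300 * 0.5700 * 1.0000000000) = 0.012234


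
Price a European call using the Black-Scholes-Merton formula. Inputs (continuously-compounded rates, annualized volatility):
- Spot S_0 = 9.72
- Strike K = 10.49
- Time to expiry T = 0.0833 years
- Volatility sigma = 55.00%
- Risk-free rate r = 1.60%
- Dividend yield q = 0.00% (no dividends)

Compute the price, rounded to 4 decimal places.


d1 = (ln(S/K) + (r - q + 0.5*sigma^2) * T) / (sigma * sqrt(T)) = -0.39249747
d2 = d1 - sigma * sqrt(T) = -0.55123704
exp(-rT) = 0.99866809; exp(-qT) = 1.00000000
C = S_0 * exp(-qT) * N(d1) - K * exp(-rT) * N(d2)
N(d1) = 0.34734534; N(d2) = 0.29073560
C = 9.7200 * 1.00000000 * 0.34734534 - 10.4900 * 0.99866809 * 0.29073560 = 0.3304

Answer: Price = 0.3304


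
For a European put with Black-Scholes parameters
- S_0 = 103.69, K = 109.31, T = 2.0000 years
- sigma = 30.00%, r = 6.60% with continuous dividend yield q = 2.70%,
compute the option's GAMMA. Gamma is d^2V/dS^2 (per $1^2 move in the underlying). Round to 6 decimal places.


d1 = 0.2715709502; d2 = -0.1526931185
phi(d1) = 0.3844990643; exp(-qT) = 0.9474321065; exp(-rT) = 0.8763409951
Gamma = exp(-qT) * phi(d1) / (S * sigma * sqrt(T)) = 0.9474321065 * 0.3844990643 / (103.6900 * 0.3000 * 1.4142135624) = 0.008281

Answer: Gamma = 0.008281


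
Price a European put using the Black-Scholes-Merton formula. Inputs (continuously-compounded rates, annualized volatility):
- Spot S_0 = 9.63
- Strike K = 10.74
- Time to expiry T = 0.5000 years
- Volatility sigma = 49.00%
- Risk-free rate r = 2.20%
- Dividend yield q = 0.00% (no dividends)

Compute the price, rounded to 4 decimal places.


d1 = (ln(S/K) + (r - q + 0.5*sigma^2) * T) / (sigma * sqrt(T)) = -0.10986668
d2 = d1 - sigma * sqrt(T) = -0.45634901
exp(-rT) = 0.98906028; exp(-qT) = 1.00000000
P = K * exp(-rT) * N(-d2) - S_0 * exp(-qT) * N(-d1)
N(-d1) = 0.54374245; N(-d2) = 0.67593049
P = 10.7400 * 0.98906028 * 0.67593049 - 9.6300 * 1.00000000 * 0.54374245 = 1.9438

Answer: Price = 1.9438


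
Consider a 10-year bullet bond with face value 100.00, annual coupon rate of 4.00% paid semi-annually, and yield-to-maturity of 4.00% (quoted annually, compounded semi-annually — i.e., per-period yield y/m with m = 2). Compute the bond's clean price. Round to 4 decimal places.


Coupon per period c = face * coupon_rate / m = 2.000000
Periods per year m = 2; per-period yield y/m = 0.020000
Number of cashflows N = 20
Cashflows (t years, CF_t, discount factor 1/(1+y/m)^(m*t), PV):
  t = 0.5000: CF_t = 2.000000, DF = 0.980392, PV = 1.960784
  t = 1.0000: CF_t = 2.000000, DF = 0.961169, PV = 1.922338
  t = 1.5000: CF_t = 2.000000, DF = 0.942322, PV = 1.884645
  t = 2.0000: CF_t = 2.000000, DF = 0.923845, PV = 1.847691
  t = 2.5000: CF_t = 2.000000, DF = 0.905731, PV = 1.811462
  t = 3.0000: CF_t = 2.000000, DF = 0.887971, PV = 1.775943
  t = 3.5000: CF_t = 2.000000, DF = 0.870560, PV = 1.741120
  t = 4.0000: CF_t = 2.000000, DF = 0.853490, PV = 1.706981
  t = 4.5000: CF_t = 2.000000, DF = 0.836755, PV = 1.673511
  t = 5.0000: CF_t = 2.000000, DF = 0.820348, PV = 1.640697
  t = 5.5000: CF_t = 2.000000, DF = 0.804263, PV = 1.608526
  t = 6.0000: CF_t = 2.000000, DF = 0.788493, PV = 1.576986
  t = 6.5000: CF_t = 2.000000, DF = 0.773033, PV = 1.546065
  t = 7.0000: CF_t = 2.000000, DF = 0.757875, PV = 1.515750
  t = 7.5000: CF_t = 2.000000, DF = 0.743015, PV = 1.486029
  t = 8.0000: CF_t = 2.000000, DF = 0.728446, PV = 1.456892
  t = 8.5000: CF_t = 2.000000, DF = 0.714163, PV = 1.428325
  t = 9.0000: CF_t = 2.000000, DF = 0.700159, PV = 1.400319
  t = 9.5000: CF_t = 2.000000, DF = 0.686431, PV = 1.372862
  t = 10.0000: CF_t = 102.000000, DF = 0.672971, PV = 68.643076
Price P = sum_t PV_t = 100.000000

Answer: Price = 100.0000
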